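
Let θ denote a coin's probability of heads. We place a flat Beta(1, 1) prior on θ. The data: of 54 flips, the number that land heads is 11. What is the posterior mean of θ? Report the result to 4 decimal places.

Posterior mean ≈ 0.2143

Observing 11 successes and 43 failures updates Beta(1, 1) by adding the success and failure counts to the two shape parameters: α = 1+11 = 12, β = 1+43 = 44.
Posterior mean = α/(α+β) = 12/56 = 0.2143.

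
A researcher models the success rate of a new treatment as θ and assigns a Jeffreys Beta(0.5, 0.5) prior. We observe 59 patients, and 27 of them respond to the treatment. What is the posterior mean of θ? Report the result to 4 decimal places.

Posterior mean ≈ 0.4583

Observing 27 successes and 32 failures updates Beta(0.5, 0.5) by adding the success and failure counts to the two shape parameters: α = 0.5+27 = 27.5, β = 0.5+32 = 32.5.
Posterior mean = α/(α+β) = 27.5/60 = 0.4583.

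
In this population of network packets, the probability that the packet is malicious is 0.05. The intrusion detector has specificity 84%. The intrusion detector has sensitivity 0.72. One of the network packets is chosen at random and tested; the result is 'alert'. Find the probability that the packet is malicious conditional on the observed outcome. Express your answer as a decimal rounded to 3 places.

P(H | E) ≈ 0.191

Let H be the event that the packet is malicious. P(H) = 0.05, so P(¬H) = 0.95. With E the 'alert' result, P(E|H) = 0.72 and P(E|¬H) = 0.16.
P(E) = 0.72·0.05 + 0.16·0.95 = 0.036000 + 0.15200 = 0.18800.
By Bayes' theorem, P(H|E) = 0.036000 / 0.18800 = 0.191.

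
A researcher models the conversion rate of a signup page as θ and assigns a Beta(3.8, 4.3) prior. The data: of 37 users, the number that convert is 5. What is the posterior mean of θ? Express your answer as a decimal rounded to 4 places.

Observing 5 successes and 32 failures updates Beta(3.8, 4.3) by adding the success and failure counts to the two shape parameters: α = 3.8+5 = 8.8, β = 4.3+32 = 36.3.
E[θ | data] = 8.8/(8.8+36.3) = 0.1951.

Posterior mean ≈ 0.1951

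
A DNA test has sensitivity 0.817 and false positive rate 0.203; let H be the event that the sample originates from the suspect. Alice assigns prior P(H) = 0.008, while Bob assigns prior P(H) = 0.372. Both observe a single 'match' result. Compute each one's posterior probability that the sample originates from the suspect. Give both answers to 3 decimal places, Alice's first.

Alice: 0.031; Bob: 0.704

The likelihood ratio for a 'match' result is 0.817/0.203 = 4.0246.
Alice: prior odds 0.008/0.992 = 0.0080645; posterior odds 0.032457; posterior probability 0.031.
Bob: prior odds 0.372/0.628 = 0.59236; posterior odds 2.3840; posterior probability 0.704.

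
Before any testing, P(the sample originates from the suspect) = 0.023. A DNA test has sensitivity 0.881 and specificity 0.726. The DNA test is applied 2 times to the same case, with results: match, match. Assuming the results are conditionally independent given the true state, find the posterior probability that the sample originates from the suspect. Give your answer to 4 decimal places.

Posterior P(H) ≈ 0.1957

With H the event that the sample originates from the suspect, the joint likelihood of the observed sequence is P(data|H) = 0.881·0.881 = 0.77616 and P(data|¬H) = 0.274·0.274 = 0.075076.
Bayes: P(H|data) = 0.023·0.77616 / (0.023·0.77616 + 0.977·0.075076) = 0.017852/0.091201 = 0.1957.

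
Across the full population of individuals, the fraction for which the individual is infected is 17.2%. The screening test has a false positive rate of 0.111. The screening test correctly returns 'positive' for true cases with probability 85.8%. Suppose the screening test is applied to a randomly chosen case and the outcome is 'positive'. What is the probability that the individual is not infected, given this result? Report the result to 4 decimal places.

P(¬H | E) ≈ 0.3838

Let H be the event that the individual is infected. P(H) = 0.172, so P(¬H) = 0.828. With E the 'positive' result, P(E|H) = 0.858 and P(E|¬H) = 0.111.
P(E) = 0.858·0.172 + 0.111·0.828 = 0.14758 + 0.091908 = 0.23948.
By Bayes' theorem, P(H|E) = 0.14758 / 0.23948 = 0.6162. Hence P(¬H|E) = 1 − 0.6162 = 0.3838.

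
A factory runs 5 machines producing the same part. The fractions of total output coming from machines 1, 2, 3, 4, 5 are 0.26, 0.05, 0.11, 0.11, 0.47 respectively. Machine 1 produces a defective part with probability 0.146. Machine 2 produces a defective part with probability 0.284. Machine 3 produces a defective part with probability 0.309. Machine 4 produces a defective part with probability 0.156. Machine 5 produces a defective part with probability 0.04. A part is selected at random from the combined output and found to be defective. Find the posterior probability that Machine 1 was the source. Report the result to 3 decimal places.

Posterior probability ≈ 0.311

Tabulate prior·likelihood by source: [1] prior 0.26, lik 0.146, product 0.03796; [2] prior 0.05, lik 0.284, product 0.01420; [3] prior 0.11, lik 0.309, product 0.03399; [4] prior 0.11, lik 0.156, product 0.01716; [5] prior 0.47, lik 0.04, product 0.01880.
Normalizing constant = 0.12211; the posterior for Machine 1 is its product over the sum, 0.03796/0.12211 = 0.311.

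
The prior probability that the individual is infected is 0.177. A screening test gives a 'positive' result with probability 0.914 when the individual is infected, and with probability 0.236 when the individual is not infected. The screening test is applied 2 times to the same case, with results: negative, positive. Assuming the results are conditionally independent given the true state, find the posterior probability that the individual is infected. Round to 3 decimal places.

Posterior P(H) ≈ 0.086

With H the event that the individual is infected, the joint likelihood of the observed sequence is P(data|H) = 0.086·0.914 = 0.078604 and P(data|¬H) = 0.764·0.236 = 0.18030.
Bayes: P(H|data) = 0.177·0.078604 / (0.177·0.078604 + 0.823·0.18030) = 0.013913/0.16230 = 0.0857.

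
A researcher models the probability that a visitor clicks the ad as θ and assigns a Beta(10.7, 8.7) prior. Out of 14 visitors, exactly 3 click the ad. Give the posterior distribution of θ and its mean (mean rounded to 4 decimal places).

The binomial likelihood is conjugate to the Beta prior: with 3 successes and 11 failures, the posterior is Beta(10.7+3, 8.7+11) = Beta(13.7, 19.7).
E[θ | data] = 13.7/(13.7+19.7) = 0.4102.

Posterior: Beta(13.7, 19.7); mean ≈ 0.4102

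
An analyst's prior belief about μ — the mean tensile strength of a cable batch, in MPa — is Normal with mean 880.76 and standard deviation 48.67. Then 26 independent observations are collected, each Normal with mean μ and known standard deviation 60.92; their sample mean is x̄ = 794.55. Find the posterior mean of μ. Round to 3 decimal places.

With known σ, the Normal prior is conjugate. Weight on the data is w = (n/σ²)/(n/σ² + 1/τ₀²) = 0.00700573/(0.00700573+0.00042216) = 0.94317.
Posterior mean = w·x̄ + (1−w)·μ₀ = 0.94317·794.55 + 0.056834·880.76 = 799.450.

Posterior mean ≈ 799.450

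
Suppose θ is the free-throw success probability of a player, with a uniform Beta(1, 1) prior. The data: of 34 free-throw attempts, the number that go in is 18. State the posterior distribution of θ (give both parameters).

Observing 18 successes and 16 failures updates Beta(1, 1) by adding the success and failure counts to the two shape parameters: α = 1+18 = 19, β = 1+16 = 17.

Posterior: Beta(19, 17)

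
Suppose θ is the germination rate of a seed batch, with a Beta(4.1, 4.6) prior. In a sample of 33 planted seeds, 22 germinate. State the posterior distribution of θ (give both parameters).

Posterior: Beta(26.1, 15.6)

Observing 22 successes and 11 failures updates Beta(4.1, 4.6) by adding the success and failure counts to the two shape parameters: α = 4.1+22 = 26.1, β = 4.6+11 = 15.6.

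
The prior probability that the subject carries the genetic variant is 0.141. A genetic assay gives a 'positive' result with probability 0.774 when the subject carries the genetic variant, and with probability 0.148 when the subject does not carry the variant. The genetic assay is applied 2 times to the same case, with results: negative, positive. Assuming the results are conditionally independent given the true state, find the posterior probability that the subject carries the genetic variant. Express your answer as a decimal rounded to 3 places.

Posterior P(H) ≈ 0.185

Let H be the event that the subject carries the genetic variant; start with P(H) = 0.141. P('positive'|H) = 0.774, P('positive'|¬H) = 0.148.
Update on result 1 ('negative'): P(H) ← 0.226·0.1410 / (0.226·0.1410 + 0.852·0.8590) = 0.031866/0.76373 = 0.0417.
Update on result 2 ('positive'): P(H) ← 0.774·0.0417 / (0.774·0.0417 + 0.148·0.9583) = 0.032294/0.17412 = 0.1855.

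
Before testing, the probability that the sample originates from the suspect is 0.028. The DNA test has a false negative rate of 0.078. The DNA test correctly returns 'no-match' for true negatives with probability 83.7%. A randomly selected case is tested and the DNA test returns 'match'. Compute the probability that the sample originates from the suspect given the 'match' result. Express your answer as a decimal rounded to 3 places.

Let H be the event that the sample originates from the suspect. P(H) = 0.028, so P(¬H) = 0.972. With E the 'match' result, P(E|H) = 0.922 and P(E|¬H) = 0.163.
P(E) = 0.922·0.028 + 0.163·0.972 = 0.025816 + 0.15844 = 0.18425.
By Bayes' theorem, P(H|E) = 0.025816 / 0.18425 = 0.140.

P(H | E) ≈ 0.140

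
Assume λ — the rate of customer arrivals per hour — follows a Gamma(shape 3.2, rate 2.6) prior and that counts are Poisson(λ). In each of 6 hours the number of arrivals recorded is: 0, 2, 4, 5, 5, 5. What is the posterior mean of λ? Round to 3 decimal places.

Posterior mean ≈ 2.814

Total count ∑xᵢ = 21 over n = 6 hours.
Gamma is conjugate to the Poisson likelihood: posterior is Gamma(shape = 3.2+21 = 24.2, rate = 2.6+6 = 8.6).
E[λ | data] = 24.2/8.6 = 2.814.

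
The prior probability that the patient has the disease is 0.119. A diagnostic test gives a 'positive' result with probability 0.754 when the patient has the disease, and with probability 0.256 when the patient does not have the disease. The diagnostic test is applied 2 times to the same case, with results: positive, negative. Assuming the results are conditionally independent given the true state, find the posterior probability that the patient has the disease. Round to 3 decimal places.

With H the event that the patient has the disease, the joint likelihood of the observed sequence is P(data|H) = 0.754·0.246 = 0.18548 and P(data|¬H) = 0.256·0.744 = 0.19046.
Bayes: P(H|data) = 0.119·0.18548 / (0.119·0.18548 + 0.881·0.19046) = 0.022073/0.18987 = 0.1163.

Posterior P(H) ≈ 0.116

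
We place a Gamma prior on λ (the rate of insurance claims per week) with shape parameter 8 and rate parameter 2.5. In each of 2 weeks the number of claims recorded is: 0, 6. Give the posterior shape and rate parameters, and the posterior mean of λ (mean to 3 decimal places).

Posterior: Gamma(shape=14, rate=4.5); mean ≈ 3.111

The Poisson likelihood adds the total count to the shape and the number of exposure periods to the rate. Here ∑xᵢ = 6 and n = 2, so shape 8→14 and rate 2.5→4.5.
E[λ | data] = 14/4.5 = 3.111.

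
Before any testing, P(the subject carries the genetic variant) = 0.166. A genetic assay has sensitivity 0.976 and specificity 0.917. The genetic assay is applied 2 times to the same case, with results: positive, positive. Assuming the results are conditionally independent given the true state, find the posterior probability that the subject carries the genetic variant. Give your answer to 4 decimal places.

Let H be the event that the subject carries the genetic variant; start with P(H) = 0.166. P('positive'|H) = 0.976, P('positive'|¬H) = 0.083.
Update on result 1 ('positive'): P(H) ← 0.976·0.1660 / (0.976·0.1660 + 0.083·0.8340) = 0.16202/0.23124 = 0.7006.
Update on result 2 ('positive'): P(H) ← 0.976·0.7006 / (0.976·0.7006 + 0.083·0.2994) = 0.68383/0.70868 = 0.9649.

Posterior P(H) ≈ 0.9649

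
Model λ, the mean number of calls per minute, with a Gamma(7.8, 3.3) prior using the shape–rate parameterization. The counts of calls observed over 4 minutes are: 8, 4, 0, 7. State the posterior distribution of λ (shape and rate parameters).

Posterior: Gamma(shape=26.8, rate=7.3)

Total count ∑xᵢ = 19 over n = 4 minutes.
Gamma is conjugate to the Poisson likelihood: posterior is Gamma(shape = 7.8+19 = 26.8, rate = 3.3+4 = 7.3).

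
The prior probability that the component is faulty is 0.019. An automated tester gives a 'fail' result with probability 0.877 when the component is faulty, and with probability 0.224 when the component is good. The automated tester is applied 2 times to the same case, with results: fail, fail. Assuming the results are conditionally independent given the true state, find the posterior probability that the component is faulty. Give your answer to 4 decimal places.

With H the event that the component is faulty, the joint likelihood of the observed sequence is P(data|H) = 0.877·0.877 = 0.76913 and P(data|¬H) = 0.224·0.224 = 0.050176.
Bayes: P(H|data) = 0.019·0.76913 / (0.019·0.76913 + 0.981·0.050176) = 0.014613/0.063836 = 0.2289.

Posterior P(H) ≈ 0.2289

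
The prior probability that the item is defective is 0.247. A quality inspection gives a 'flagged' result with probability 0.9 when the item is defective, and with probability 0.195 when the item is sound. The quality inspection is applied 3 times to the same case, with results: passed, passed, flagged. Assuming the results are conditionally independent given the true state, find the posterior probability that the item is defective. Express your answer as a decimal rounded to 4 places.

Posterior P(H) ≈ 0.0228

With H the event that the item is defective, the joint likelihood of the observed sequence is P(data|H) = 0.1·0.1·0.9 = 0.0090000 and P(data|¬H) = 0.805·0.805·0.195 = 0.12636.
Bayes: P(H|data) = 0.247·0.0090000 / (0.247·0.0090000 + 0.753·0.12636) = 0.0022230/0.097376 = 0.0228.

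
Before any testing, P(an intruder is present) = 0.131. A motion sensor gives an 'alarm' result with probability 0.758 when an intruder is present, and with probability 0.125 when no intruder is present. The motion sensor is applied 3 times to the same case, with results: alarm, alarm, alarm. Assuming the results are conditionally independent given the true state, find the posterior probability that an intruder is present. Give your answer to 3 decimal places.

Posterior P(H) ≈ 0.971

With H the event that an intruder is present, the joint likelihood of the observed sequence is P(data|H) = 0.758·0.758·0.758 = 0.43552 and P(data|¬H) = 0.125·0.125·0.125 = 0.0019531.
Bayes: P(H|data) = 0.131·0.43552 / (0.131·0.43552 + 0.869·0.0019531) = 0.057053/0.058750 = 0.9711.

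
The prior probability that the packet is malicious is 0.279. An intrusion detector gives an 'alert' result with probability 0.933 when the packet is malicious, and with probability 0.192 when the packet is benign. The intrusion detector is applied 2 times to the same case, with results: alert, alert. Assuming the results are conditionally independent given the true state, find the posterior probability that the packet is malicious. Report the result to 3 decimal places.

Posterior P(H) ≈ 0.901

With H the event that the packet is malicious, the joint likelihood of the observed sequence is P(data|H) = 0.933·0.933 = 0.87049 and P(data|¬H) = 0.192·0.192 = 0.036864.
Bayes: P(H|data) = 0.279·0.87049 / (0.279·0.87049 + 0.721·0.036864) = 0.24287/0.26945 = 0.9014.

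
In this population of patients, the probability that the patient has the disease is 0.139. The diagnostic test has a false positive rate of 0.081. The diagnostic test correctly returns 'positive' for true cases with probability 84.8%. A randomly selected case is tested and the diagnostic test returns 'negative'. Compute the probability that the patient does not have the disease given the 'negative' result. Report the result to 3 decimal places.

Write H for 'the patient has the disease'. Prior odds H:¬H = 0.139/0.861 = 0.16144. For the 'negative' outcome, the likelihood ratio is 0.152/0.919 = 0.16540.
Posterior odds = 0.16144 × 0.16540 = 0.026702, so P(H|E) = 0.026702/(1+0.026702) = 0.026. Then P(¬H|E) = 1 − 0.026 = 0.974.

P(¬H | E) ≈ 0.974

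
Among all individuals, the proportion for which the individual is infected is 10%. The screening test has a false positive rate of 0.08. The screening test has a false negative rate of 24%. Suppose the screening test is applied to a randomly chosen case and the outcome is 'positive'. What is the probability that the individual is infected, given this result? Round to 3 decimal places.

P(H | E) ≈ 0.514

Write H for 'the individual is infected'. Prior odds H:¬H = 0.1/0.9 = 0.11111. For the 'positive' outcome, the likelihood ratio is 0.76/0.08 = 9.5000.
Posterior odds = 0.11111 × 9.5000 = 1.0556, so P(H|E) = 1.0556/(1+1.0556) = 0.514.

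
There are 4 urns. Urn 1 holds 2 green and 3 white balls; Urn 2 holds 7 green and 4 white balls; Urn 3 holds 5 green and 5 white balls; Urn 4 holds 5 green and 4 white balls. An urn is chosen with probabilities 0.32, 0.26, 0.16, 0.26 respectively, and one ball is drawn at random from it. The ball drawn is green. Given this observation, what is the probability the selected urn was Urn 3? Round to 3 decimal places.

Posterior probability ≈ 0.154

P(green|Urn 1) = 0.4; P(green|Urn 2) = 0.6364; P(green|Urn 3) = 0.5; P(green|Urn 4) = 0.5556.
Prior × likelihood for each source: 0.32·0.4=0.1280, 0.26·0.6364=0.1655, 0.16·0.5=0.08000, 0.26·0.5556=0.1444. Summing gives P(green) = 0.51790.
P(Urn 3 | green) = 0.08000 / 0.51790 = 0.154.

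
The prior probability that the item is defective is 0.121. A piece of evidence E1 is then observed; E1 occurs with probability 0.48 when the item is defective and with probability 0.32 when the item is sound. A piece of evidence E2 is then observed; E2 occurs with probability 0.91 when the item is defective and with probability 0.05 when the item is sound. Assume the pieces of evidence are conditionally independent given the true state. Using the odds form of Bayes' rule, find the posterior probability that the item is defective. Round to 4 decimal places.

Posterior probability ≈ 0.7898

Prior odds = 0.121/(1−0.121) = 0.13766. In log-odds, ln(0.13766) = -1.9830.
Add log likelihood ratios: ln(1.5000) + ln(18.200) = 3.3069.
Posterior log-odds = 1.3239, so posterior odds = exp(1.3239) = 3.7580. Converting, P(H|E) = 3.7580/4.7580 = 0.7898.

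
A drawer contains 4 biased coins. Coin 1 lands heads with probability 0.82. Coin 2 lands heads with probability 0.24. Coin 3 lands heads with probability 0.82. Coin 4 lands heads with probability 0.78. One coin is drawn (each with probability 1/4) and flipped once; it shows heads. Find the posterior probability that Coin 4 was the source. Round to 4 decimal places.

Posterior probability ≈ 0.2932

P(heads|C1) = 0.82; P(heads|C2) = 0.24; P(heads|C3) = 0.82; P(heads|C4) = 0.78.
Prior × likelihood for each source: 0.25·0.82=0.2050, 0.25·0.24=0.06000, 0.25·0.82=0.2050, 0.25·0.78=0.1950. Summing gives P(heads) = 0.66500.
P(Coin 4 | heads) = 0.1950 / 0.66500 = 0.2932.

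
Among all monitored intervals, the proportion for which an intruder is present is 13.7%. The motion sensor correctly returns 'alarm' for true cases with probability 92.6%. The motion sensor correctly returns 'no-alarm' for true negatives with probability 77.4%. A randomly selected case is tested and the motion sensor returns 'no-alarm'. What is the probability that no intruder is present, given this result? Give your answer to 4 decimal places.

P(¬H | E) ≈ 0.9850

Write H for 'an intruder is present'. Prior odds H:¬H = 0.137/0.863 = 0.15875. For the 'no-alarm' outcome, the likelihood ratio is 0.074/0.774 = 0.095607.
Posterior odds = 0.15875 × 0.095607 = 0.015178, so P(H|E) = 0.015178/(1+0.015178) = 0.0150. Then P(¬H|E) = 1 − 0.0150 = 0.9850.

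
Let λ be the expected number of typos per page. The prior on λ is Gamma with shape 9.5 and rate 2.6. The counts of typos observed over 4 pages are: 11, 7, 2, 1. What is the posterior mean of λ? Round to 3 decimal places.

Total count ∑xᵢ = 21 over n = 4 pages.
Gamma is conjugate to the Poisson likelihood: posterior is Gamma(shape = 9.5+21 = 30.5, rate = 2.6+4 = 6.6).
Posterior mean = shape/rate = 30.5/6.6 = 4.621.

Posterior mean ≈ 4.621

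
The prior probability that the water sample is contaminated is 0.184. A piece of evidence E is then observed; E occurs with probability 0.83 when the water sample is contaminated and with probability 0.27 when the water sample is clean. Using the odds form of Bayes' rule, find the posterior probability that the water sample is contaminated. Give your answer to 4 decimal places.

Posterior probability ≈ 0.4094

Prior odds = 0.184/(1−0.184) = 0.22549. In log-odds, ln(0.22549) = -1.4895.
Add log likelihood ratio: ln(3.0741) = 1.1230.
Posterior log-odds = -0.36647, so posterior odds = exp(-0.36647) = 0.69317. Converting, P(H|E) = 0.69317/1.6932 = 0.4094.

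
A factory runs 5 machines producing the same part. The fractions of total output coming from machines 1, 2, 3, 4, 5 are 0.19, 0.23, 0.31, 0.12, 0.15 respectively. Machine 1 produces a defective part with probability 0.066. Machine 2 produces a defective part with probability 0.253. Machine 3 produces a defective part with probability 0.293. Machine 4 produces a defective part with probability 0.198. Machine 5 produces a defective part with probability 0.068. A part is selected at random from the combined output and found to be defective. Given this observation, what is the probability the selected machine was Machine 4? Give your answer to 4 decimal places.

Posterior probability ≈ 0.1215

Tabulate prior·likelihood by source: [1] prior 0.19, lik 0.066, product 0.01254; [2] prior 0.23, lik 0.253, product 0.05819; [3] prior 0.31, lik 0.293, product 0.09083; [4] prior 0.12, lik 0.198, product 0.02376; [5] prior 0.15, lik 0.068, product 0.01020.
Normalizing constant = 0.19552; the posterior for Machine 4 is its product over the sum, 0.02376/0.19552 = 0.1215.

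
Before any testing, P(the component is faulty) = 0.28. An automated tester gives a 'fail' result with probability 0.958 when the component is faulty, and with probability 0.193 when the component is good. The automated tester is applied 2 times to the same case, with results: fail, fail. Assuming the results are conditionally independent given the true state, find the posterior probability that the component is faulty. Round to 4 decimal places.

Posterior P(H) ≈ 0.9055

With H the event that the component is faulty, the joint likelihood of the observed sequence is P(data|H) = 0.958·0.958 = 0.91776 and P(data|¬H) = 0.193·0.193 = 0.037249.
Bayes: P(H|data) = 0.28·0.91776 / (0.28·0.91776 + 0.72·0.037249) = 0.25697/0.28379 = 0.9055.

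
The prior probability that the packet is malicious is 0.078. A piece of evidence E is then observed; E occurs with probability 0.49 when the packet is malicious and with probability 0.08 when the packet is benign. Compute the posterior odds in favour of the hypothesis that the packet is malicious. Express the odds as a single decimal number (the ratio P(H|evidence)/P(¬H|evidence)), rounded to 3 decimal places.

Posterior odds ≈ 0.518

Prior odds = 0.078/(1−0.078) = 0.084599. In log-odds, ln(0.084599) = -2.4698.
Add log likelihood ratio: ln(6.1250) = 1.8124.
Posterior log-odds = -0.65746, so posterior odds = exp(-0.65746) = 0.51817.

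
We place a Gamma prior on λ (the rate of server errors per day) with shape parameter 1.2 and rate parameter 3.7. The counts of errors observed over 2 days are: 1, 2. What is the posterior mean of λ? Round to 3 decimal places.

The Poisson likelihood adds the total count to the shape and the number of exposure periods to the rate. Here ∑xᵢ = 3 and n = 2, so shape 1.2→4.2 and rate 3.7→5.7.
E[λ | data] = 4.2/5.7 = 0.737.

Posterior mean ≈ 0.737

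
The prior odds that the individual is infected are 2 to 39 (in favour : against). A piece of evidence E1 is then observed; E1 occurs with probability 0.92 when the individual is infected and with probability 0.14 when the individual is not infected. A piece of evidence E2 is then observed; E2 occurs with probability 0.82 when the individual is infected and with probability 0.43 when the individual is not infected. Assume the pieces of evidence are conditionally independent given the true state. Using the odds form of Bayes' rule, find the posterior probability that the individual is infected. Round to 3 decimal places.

Prior odds = 2/39 = 0.051282. In log-odds, ln(0.051282) = -2.9704.
Add log likelihood ratios: ln(6.5714) + ln(1.9070) = 2.5283.
Posterior log-odds = -0.44216, so posterior odds = exp(-0.44216) = 0.64264. Converting, P(H|E) = 0.64264/1.6426 = 0.391.

Posterior probability ≈ 0.391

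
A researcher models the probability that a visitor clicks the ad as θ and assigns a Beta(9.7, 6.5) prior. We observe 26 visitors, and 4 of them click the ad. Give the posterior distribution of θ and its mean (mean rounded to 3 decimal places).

Posterior: Beta(13.7, 28.5); mean ≈ 0.325

The binomial likelihood is conjugate to the Beta prior: with 4 successes and 22 failures, the posterior is Beta(9.7+4, 6.5+22) = Beta(13.7, 28.5).
Posterior mean = α/(α+β) = 13.7/42.2 = 0.325.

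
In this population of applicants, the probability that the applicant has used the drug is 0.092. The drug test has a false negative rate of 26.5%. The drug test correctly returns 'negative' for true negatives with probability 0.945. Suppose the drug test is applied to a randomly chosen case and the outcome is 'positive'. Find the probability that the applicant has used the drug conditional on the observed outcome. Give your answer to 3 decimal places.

Let H be the event that the applicant has used the drug. P(H) = 0.092, so P(¬H) = 0.908. With E the 'positive' result, P(E|H) = 0.735 and P(E|¬H) = 0.055.
P(E) = 0.735·0.092 + 0.055·0.908 = 0.067620 + 0.049940 = 0.11756.
By Bayes' theorem, P(H|E) = 0.067620 / 0.11756 = 0.575.

P(H | E) ≈ 0.575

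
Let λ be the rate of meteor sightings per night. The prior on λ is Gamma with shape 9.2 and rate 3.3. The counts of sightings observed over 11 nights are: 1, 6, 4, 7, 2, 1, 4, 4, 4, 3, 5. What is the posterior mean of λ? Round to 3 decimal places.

Total count ∑xᵢ = 41 over n = 11 nights.
Gamma is conjugate to the Poisson likelihood: posterior is Gamma(shape = 9.2+41 = 50.2, rate = 3.3+11 = 14.3).
Posterior mean = shape/rate = 50.2/14.3 = 3.510.

Posterior mean ≈ 3.510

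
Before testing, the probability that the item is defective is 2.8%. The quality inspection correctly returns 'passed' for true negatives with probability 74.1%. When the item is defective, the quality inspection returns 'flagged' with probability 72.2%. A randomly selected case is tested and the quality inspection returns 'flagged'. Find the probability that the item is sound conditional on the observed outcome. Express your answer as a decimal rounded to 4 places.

Write H for 'the item is defective'. Prior odds H:¬H = 0.028/0.972 = 0.028807. For the 'flagged' outcome, the likelihood ratio is 0.722/0.259 = 2.7876.
Posterior odds = 0.028807 × 2.7876 = 0.080303, so P(H|E) = 0.080303/(1+0.080303) = 0.0743. Then P(¬H|E) = 1 − 0.0743 = 0.9257.

P(¬H | E) ≈ 0.9257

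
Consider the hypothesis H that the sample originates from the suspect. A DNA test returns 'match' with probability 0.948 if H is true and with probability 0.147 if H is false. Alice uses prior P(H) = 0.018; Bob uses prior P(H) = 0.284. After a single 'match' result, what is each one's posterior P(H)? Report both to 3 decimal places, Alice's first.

Alice: 0.106; Bob: 0.719

P('+'|H) = 0.948, P('+'|¬H) = 0.147.
Alice: numerator 0.948·0.018 = 0.017064; evidence = 0.017064+0.147·0.982 = 0.16142; posterior = 0.106.
Bob: numerator 0.948·0.284 = 0.26923; evidence = 0.26923+0.147·0.716 = 0.37448; posterior = 0.719.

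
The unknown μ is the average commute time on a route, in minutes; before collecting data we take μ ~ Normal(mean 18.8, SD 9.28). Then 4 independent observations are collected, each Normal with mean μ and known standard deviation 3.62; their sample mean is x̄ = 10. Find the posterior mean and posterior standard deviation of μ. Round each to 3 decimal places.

Posterior mean ≈ 10.322; posterior SD ≈ 1.777

Prior precision 1/τ₀² = 1/9.28² = 0.0116119; data precision n/σ² = 4/3.62² = 0.305241.
Posterior precision = 0.0116119 + 0.305241 = 0.316853, giving posterior SD = 1/√0.316853 = 1.777.
Posterior mean = (0.0116119·18.8 + 0.305241·10) / 0.316853 = 10.322.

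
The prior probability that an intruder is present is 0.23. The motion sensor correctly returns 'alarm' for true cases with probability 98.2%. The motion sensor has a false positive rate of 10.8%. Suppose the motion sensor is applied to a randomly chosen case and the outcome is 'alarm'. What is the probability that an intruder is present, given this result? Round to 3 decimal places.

Let H be the event that an intruder is present. P(H) = 0.23, so P(¬H) = 0.77. With E the 'alarm' result, P(E|H) = 0.982 and P(E|¬H) = 0.108.
P(E) = 0.982·0.23 + 0.108·0.77 = 0.22586 + 0.083160 = 0.30902.
By Bayes' theorem, P(H|E) = 0.22586 / 0.30902 = 0.731.

P(H | E) ≈ 0.731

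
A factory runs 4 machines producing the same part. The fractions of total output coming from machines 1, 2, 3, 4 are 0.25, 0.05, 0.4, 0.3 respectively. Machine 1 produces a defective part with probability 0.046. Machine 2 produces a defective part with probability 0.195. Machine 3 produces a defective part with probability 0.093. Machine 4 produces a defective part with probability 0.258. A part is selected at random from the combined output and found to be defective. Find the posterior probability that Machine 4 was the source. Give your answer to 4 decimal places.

Posterior probability ≈ 0.5697

P(defective|M1) = 0.046; P(defective|M2) = 0.195; P(defective|M3) = 0.093; P(defective|M4) = 0.258.
Prior × likelihood for each source: 0.25·0.046=0.01150, 0.05·0.195=0.009750, 0.4·0.093=0.03720, 0.3·0.258=0.07740. Summing gives P(defective) = 0.13585.
P(Machine 4 | defective) = 0.07740 / 0.13585 = 0.5697.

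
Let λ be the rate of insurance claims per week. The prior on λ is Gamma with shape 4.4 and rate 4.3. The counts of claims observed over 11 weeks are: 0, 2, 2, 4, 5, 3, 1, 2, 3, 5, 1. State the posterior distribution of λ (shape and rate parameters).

Total count ∑xᵢ = 28 over n = 11 weeks.
Gamma is conjugate to the Poisson likelihood: posterior is Gamma(shape = 4.4+28 = 32.4, rate = 4.3+11 = 15.3).

Posterior: Gamma(shape=32.4, rate=15.3)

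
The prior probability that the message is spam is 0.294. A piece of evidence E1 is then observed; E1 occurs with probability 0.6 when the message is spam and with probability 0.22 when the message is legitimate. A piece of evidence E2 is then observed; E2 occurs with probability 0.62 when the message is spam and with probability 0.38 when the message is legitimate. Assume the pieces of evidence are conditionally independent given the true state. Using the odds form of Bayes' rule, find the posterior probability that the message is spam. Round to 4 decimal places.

Posterior probability ≈ 0.6495

Prior odds = 0.294/(1−0.294) = 0.41643. In log-odds, ln(0.41643) = -0.87604.
Add log likelihood ratios: ln(2.7273) + ln(1.6316) = 1.4929.
Posterior log-odds = 0.61681, so posterior odds = exp(0.61681) = 1.8530. Converting, P(H|E) = 1.8530/2.8530 = 0.6495.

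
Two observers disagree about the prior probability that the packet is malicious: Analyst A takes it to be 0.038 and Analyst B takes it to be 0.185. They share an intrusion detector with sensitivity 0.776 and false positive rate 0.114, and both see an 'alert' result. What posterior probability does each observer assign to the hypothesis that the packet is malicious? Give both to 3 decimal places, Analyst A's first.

P('+'|H) = 0.776, P('+'|¬H) = 0.114.
Analyst A: numerator 0.776·0.038 = 0.029488; evidence = 0.029488+0.114·0.962 = 0.13916; posterior = 0.212.
Analyst B: numerator 0.776·0.185 = 0.14356; evidence = 0.14356+0.114·0.815 = 0.23647; posterior = 0.607.

Analyst A: 0.212; Analyst B: 0.607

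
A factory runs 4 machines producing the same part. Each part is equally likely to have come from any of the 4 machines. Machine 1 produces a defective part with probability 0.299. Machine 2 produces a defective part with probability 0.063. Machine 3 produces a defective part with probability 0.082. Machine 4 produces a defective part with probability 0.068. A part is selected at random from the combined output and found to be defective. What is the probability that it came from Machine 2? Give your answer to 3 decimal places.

Posterior probability ≈ 0.123

P(defective|M1) = 0.299; P(defective|M2) = 0.063; P(defective|M3) = 0.082; P(defective|M4) = 0.068.
Prior × likelihood for each source: 0.25·0.299=0.07475, 0.25·0.063=0.01575, 0.25·0.082=0.02050, 0.25·0.068=0.01700. Summing gives P(defective) = 0.12800.
P(Machine 2 | defective) = 0.01575 / 0.12800 = 0.123.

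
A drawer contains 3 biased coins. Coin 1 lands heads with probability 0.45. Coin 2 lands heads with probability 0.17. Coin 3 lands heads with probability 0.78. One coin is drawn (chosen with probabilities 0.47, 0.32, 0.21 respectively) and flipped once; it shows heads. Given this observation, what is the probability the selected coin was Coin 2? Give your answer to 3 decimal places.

Posterior probability ≈ 0.127

Tabulate prior·likelihood by source: [1] prior 0.47, lik 0.45, product 0.2115; [2] prior 0.32, lik 0.17, product 0.05440; [3] prior 0.21, lik 0.78, product 0.1638.
Normalizing constant = 0.42970; the posterior for Coin 2 is its product over the sum, 0.05440/0.42970 = 0.127.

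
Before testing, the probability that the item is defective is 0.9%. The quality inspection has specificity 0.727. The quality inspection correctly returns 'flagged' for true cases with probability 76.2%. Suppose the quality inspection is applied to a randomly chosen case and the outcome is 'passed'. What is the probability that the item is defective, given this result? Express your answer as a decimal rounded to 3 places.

P(H | E) ≈ 0.003

Let H be the event that the item is defective. P(H) = 0.009, so P(¬H) = 0.991. With E the 'passed' result, P(E|H) = 0.238 and P(E|¬H) = 0.727.
P(E) = 0.238·0.009 + 0.727·0.991 = 0.0021420 + 0.72046 = 0.72260.
By Bayes' theorem, P(H|E) = 0.0021420 / 0.72260 = 0.003.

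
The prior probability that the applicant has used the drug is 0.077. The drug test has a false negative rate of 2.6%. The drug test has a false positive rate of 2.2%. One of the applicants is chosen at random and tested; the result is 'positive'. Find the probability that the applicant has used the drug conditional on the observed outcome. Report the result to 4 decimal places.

Write H for 'the applicant has used the drug'. Prior odds H:¬H = 0.077/0.923 = 0.083424. For the 'positive' outcome, the likelihood ratio is 0.974/0.022 = 44.273.
Posterior odds = 0.083424 × 44.273 = 3.6934, so P(H|E) = 3.6934/(1+3.6934) = 0.7869.

P(H | E) ≈ 0.7869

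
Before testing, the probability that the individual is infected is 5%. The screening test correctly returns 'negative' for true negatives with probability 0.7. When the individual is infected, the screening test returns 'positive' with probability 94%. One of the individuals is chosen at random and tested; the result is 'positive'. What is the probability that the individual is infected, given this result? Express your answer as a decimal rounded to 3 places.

Let H be the event that the individual is infected. P(H) = 0.05, so P(¬H) = 0.95. With E the 'positive' result, P(E|H) = 0.94 and P(E|¬H) = 0.3.
P(E) = 0.94·0.05 + 0.3·0.95 = 0.047000 + 0.28500 = 0.33200.
By Bayes' theorem, P(H|E) = 0.047000 / 0.33200 = 0.142.

P(H | E) ≈ 0.142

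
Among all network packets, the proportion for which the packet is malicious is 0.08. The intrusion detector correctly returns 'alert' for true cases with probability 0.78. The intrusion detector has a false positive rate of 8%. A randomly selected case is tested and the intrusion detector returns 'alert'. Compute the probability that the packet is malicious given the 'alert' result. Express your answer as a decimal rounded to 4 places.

Write H for 'the packet is malicious'. Prior odds H:¬H = 0.08/0.92 = 0.086957. For the 'alert' outcome, the likelihood ratio is 0.78/0.08 = 9.7500.
Posterior odds = 0.086957 × 9.7500 = 0.84783, so P(H|E) = 0.84783/(1+0.84783) = 0.4588.

P(H | E) ≈ 0.4588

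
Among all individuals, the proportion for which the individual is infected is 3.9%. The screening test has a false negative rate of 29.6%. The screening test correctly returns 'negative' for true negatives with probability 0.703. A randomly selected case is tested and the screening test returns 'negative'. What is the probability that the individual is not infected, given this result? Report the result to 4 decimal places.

P(¬H | E) ≈ 0.9832

Let H be the event that the individual is infected. P(H) = 0.039, so P(¬H) = 0.961. With E the 'negative' result, P(E|H) = 0.296 and P(E|¬H) = 0.703.
P(E) = 0.296·0.039 + 0.703·0.961 = 0.011544 + 0.67558 = 0.68713.
By Bayes' theorem, P(H|E) = 0.011544 / 0.68713 = 0.0168. Hence P(¬H|E) = 1 − 0.0168 = 0.9832.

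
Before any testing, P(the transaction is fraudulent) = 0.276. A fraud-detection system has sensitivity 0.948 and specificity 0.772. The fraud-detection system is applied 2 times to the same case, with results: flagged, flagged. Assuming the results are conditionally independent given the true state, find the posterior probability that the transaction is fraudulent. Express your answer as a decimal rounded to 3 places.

With H the event that the transaction is fraudulent, the joint likelihood of the observed sequence is P(data|H) = 0.948·0.948 = 0.89870 and P(data|¬H) = 0.228·0.228 = 0.051984.
Bayes: P(H|data) = 0.276·0.89870 / (0.276·0.89870 + 0.724·0.051984) = 0.24804/0.28568 = 0.8683.

Posterior P(H) ≈ 0.868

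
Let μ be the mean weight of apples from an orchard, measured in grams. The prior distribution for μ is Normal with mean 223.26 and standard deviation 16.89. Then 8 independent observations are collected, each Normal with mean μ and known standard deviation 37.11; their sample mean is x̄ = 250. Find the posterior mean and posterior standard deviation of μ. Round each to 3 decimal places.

With known σ, the Normal prior is conjugate. Weight on the data is w = (n/σ²)/(n/σ² + 1/τ₀²) = 0.00580909/(0.00580909+0.00350543) = 0.62366.
Posterior mean = w·x̄ + (1−w)·μ₀ = 0.62366·250 + 0.37634·223.26 = 239.937. Posterior variance = 1/(0.00580909+0.00350543) = 107.359, so SD = 10.361.

Posterior mean ≈ 239.937; posterior SD ≈ 10.361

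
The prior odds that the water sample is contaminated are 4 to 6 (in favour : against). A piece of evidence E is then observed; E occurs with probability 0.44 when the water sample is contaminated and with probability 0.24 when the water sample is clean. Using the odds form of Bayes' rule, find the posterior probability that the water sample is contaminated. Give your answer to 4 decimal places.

Posterior probability ≈ 0.5500

Prior odds = 4/6 = 0.66667.
Likelihood ratio for E = 0.44/0.24 = 1.8333.
Posterior odds = prior odds × LR = 1.2222.
Posterior probability = odds/(1+odds) = 1.2222/2.2222 = 0.5500.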